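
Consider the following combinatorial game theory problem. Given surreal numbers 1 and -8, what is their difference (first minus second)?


x = 1, y = -8
x - y = 1 - -8 = 9

9


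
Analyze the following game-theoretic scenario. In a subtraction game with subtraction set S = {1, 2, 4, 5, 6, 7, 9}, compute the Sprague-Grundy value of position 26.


The subtraction set is S = {1, 2, 4, 5, 6, 7, 9}.
G(k) = mex{ G(k - s) : s in S, s <= k }. We compute iteratively: G(0) = 0.
G(1) = mex({0}) = 1
G(2) = mex({0, 1}) = 2
G(3) = mex({1, 2}) = 0
G(4) = mex({0, 2}) = 1
G(5) = mex({0, 1}) = 2
G(6) = mex({0, 1, 2}) = 3
G(7) = mex({0, 1, 2, 3}) = 4
G(8) = mex({0, 1, 2, 3, 4}) = 5
G(9) = mex({0, 1, 2, 4, 5}) = 3
G(10) = mex({0, 1, 2, 3, 5}) = 4
G(11) = mex({1, 2, 3, 4}) = 0
G(12) = mex({0, 2, 3, 4, 5}) = 1
G(13) = mex({0, 1, 3, 4, 5}) = 2
G(14) = mex({1, 2, 3, 4, 5}) = 0
G(15) = mex({0, 2, 3, 4, 5}) = 1
G(16) = mex({0, 1, 3, 4}) = 2
G(17) = mex({0, 1, 2, 4, 5}) = 3
G(18) = mex({0, 1, 2, 3}) = 4
G(19) = mex({0, 1, 2, 3, 4}) = 5
Observe that G(11)..G(19) = 0, 1, 2, 0, 1, 2, 3, 4, 5 repeats G(0)..G(8) = 0, 1, 2, 0, 1, 2, 3, 4, 5.
For k >= max(S) = 9, G(k) is determined by the previous 9 values G(k-9)..G(k-1); a window of 9 consecutive values has recurred shifted by 11, so by induction G(k + 11) = G(k) for all k >= 0: the sequence is periodic from the start with period 11.
One period: G(0..10) = 0, 1, 2, 0, 1, 2, 3, 4, 5, 3, 4.
26 mod 11 = 4, so G(26) = G(4) = 1.

1


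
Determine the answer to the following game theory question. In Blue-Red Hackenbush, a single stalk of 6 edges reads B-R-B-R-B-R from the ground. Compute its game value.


Edges (from ground): B-R-B-R-B-R
By Berlekamp's sign-expansion rule, a Blue-Red Hackenbush stalk has the value of the surreal number whose sign sequence is the edge sequence with B -> + and R -> -.
Sign sequence: +-+-+-
Trace the sign expansion in the surreal number tree, starting from 0:
Edge 1: B (sign +) -> bounds (0, +inf), value = 1
Edge 2: R (sign -) -> bounds (0, 1), value = 1/2
Edge 3: B (sign +) -> bounds (1/2, 1), value = 3/4
Edge 4: R (sign -) -> bounds (1/2, 3/4), value = 5/8
Edge 5: B (sign +) -> bounds (5/8, 3/4), value = 11/16
Edge 6: R (sign -) -> bounds (5/8, 11/16), value = 21/32
Game value = 21/32

21/32


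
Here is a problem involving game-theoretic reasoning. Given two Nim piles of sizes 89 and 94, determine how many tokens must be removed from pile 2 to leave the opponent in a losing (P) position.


Piles: 89 and 94
Current XOR: 89 XOR 94 = 7 (non-zero, so this is an N-position).
To make the XOR zero, we need to find a move that balances the piles.
For pile 2 (size 94): target = 94 XOR 7 = 89
We reduce pile 2 from 94 to 89.
Tokens removed: 94 - 89 = 5
Verification: 89 XOR 89 = 0

5


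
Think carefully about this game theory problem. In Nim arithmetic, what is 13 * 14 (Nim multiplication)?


Nim multiplication is bilinear over XOR: (u XOR v) * w = (u*w) XOR (v*w).
So we split each operand into its bit components and XOR the pairwise Nim products.
13 = 1 + 4 + 8 (as XOR of powers of 2).
14 = 2 + 4 + 8 (as XOR of powers of 2).
Using the standard Nim-product table on single bits:
  2*2 = 3,   2*4 = 8,   2*8 = 12,
  4*4 = 6,   4*8 = 11,  8*8 = 13,
and  1*x = x (identity), k*l = l*k (commutative).
Pairwise Nim products:
  1 * 2 = 2
  1 * 4 = 4
  1 * 8 = 8
  4 * 2 = 8
  4 * 4 = 6
  4 * 8 = 11
  8 * 2 = 12
  8 * 4 = 11
  8 * 8 = 13
XOR them: 2 XOR 4 XOR 8 XOR 8 XOR 6 XOR 11 XOR 12 XOR 11 XOR 13 = 1.
Result: 13 * 14 = 1 (in Nim).

1


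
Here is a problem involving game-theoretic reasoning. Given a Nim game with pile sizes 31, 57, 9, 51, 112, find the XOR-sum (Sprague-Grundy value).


We need the XOR (exclusive or) of all pile sizes.
After XOR-ing pile 1 (size 31): 0 XOR 31 = 31
After XOR-ing pile 2 (size 57): 31 XOR 57 = 38
After XOR-ing pile 3 (size 9): 38 XOR 9 = 47
After XOR-ing pile 4 (size 51): 47 XOR 51 = 28
After XOR-ing pile 5 (size 112): 28 XOR 112 = 108
The Nim-value of this position is 108.

108


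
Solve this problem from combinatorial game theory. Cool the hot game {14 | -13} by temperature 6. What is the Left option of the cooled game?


Original game: {14 | -13} (a switch {a | b} with a > b).
Cooling by t (for t below the temperature (a - b)/2 = 27/2) taxes each move by t: {a | b} cooled by t is {a - t | b + t}.
Cooling amount: t = 6
Cooled Left option: 14 - 6 = 8
Cooled Right option: -13 + 6 = -7
Cooled game: {8 | -7}
Left option = 8

8


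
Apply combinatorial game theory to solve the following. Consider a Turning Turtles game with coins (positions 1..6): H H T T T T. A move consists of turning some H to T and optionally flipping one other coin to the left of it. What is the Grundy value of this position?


Coins: H H T T T T
Key fact: a single head at position k behaves exactly like a Nim heap of size k (turning it to T and optionally flipping a coin at j < k corresponds to moving the heap from k to j, or to 0), and heads combine as a disjunctive sum (two heads at the same place would cancel, matching j XOR j = 0). So the Nim-value is the XOR of the 1-indexed positions of the heads.
Face-up positions (1-indexed): [1, 2]
XOR 0 with 1: 0 XOR 1 = 1
XOR 1 with 2: 1 XOR 2 = 3
Nim-value = 3

3


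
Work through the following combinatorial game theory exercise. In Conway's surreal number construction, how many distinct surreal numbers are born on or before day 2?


Day 0: {|} = 0 is born. Count = 1.
Day n: the number of surreal numbers born by day n is 2^(n+1) - 1.
By day 0: 2^1 - 1 = 1
By day 1: 2^2 - 1 = 3
By day 2: 2^3 - 1 = 7
By day 2: 7 surreal numbers.

7


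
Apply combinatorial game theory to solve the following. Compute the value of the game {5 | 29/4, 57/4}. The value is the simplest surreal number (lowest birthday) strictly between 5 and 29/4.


Left options: {5}, max = 5
Right options: {29/4, 57/4}, min = 29/4
All options are numbers and max(Left) < min(Right), so by the simplicity theorem the value is the simplest (earliest-born) number strictly between 5 and 29/4.
Integers 6 through 7 all lie strictly between 5 and 29/4.
Among integers, the simplest (lowest birthday = smallest |n|; 0 is born on day 0, +-n on day n) is 6.
No non-integer in the interval can be simpler: if x is a non-integer in the interval, then floor(x) or ceil(x) also lies in the interval (the interval contains an integer), and both are proper prefixes of x's sign expansion, i.e. born earlier. So the game value is 6.
Game value = 6

6


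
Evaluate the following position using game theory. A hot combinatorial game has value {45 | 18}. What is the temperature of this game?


The game is {45 | 18}, a switch {a | b} with numbers a > b.
Cooling {a | b} by t gives {a - t | b + t}, which stops being hot when a - t = b + t, i.e. at t = (a - b)/2. So the temperature of a switch is (a - b)/2.
Temperature = (Left option - Right option) / 2
= (45 - (18)) / 2
= 27 / 2
= 27/2

27/2


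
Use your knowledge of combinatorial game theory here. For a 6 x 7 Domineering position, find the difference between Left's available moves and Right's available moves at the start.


Board is 6 x 7 (rows x cols).
Left (vertical) placements: (rows-1) * cols = 5 * 7 = 35
Right (horizontal) placements: rows * (cols-1) = 6 * 6 = 36
Advantage = Left - Right = 35 - 36 = -1

-1


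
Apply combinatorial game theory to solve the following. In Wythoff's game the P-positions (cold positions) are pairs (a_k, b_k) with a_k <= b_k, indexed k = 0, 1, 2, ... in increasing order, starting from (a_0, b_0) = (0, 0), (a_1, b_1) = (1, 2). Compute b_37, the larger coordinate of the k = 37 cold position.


By Wythoff's theorem, a_k = floor(k * phi) and b_k = floor(k * phi^2) = a_k + k, where phi = (1 + sqrt(5))/2 is the golden ratio.
phi = (1 + sqrt(5))/2 = 1.618034
phi^2 = phi + 1 = 2.618034
k = 37
k * phi^2 = 37 * 2.618034 = 96.867258
b_37 = floor(k * phi^2) = 96 (check: a_37 + k = 59 + 37 = 96)

96


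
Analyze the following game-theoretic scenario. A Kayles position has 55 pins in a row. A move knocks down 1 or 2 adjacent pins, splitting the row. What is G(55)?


Kayles: a move removes 1 or 2 adjacent pins from a contiguous row.
Removing pins from a row of k leaves two independent rows (a, b) with a + b = k - 1 (one pin) or a + b = k - 2 (two pins); an end removal gives a = 0.
By Sprague-Grundy, G(k) = mex{ G(a) XOR G(b) } over all these splits. G(0) = 0.
G(1): splits (0,0):0^0=0 -> mex({0}) = 1
G(2): splits (0,1):0^1=1 (0,0):0^0=0 -> mex({0, 1}) = 2
G(3): splits (0,2):0^2=2 (1,1):1^1=0 (0,1):0^1=1 -> mex({0, 1, 2}) = 3
G(4): splits (0,3):0^3=3 (1,2):1^2=3 (0,2):0^2=2 (1,1):1^1=0 -> mex({0, 2, 3}) = 1
G(5): splits (0,4):0^1=1 (1,3):1^3=2 (2,2):2^2=0 (0,3):0^3=3 (1,2):1^2=3 -> mex({0, 1, 2, 3}) = 4
G(6) = mex({0, 1, 2, 4}) = 3
G(7) = mex({0, 1, 3, 4, 5}) = 2
G(8) = mex({0, 2, 3, 5, 6}) = 1
G(9) = mex({0, 1, 2, 3, 6, 7}) = 4
G(10) = mex({0, 1, 3, 4, 5, 7}) = 2
G(11) = mex({0, 1, 2, 3, 4, 5}) = 6
G(12) = mex({0, 1, 2, 3, 5, 6, 7}) = 4
G(13) = mex({0, 2, 3, 4, 6, 7}) = 1
G(14) = mex({0, 1, 4, 5, 6, 7}) = 2
G(15) = mex({0, 1, 2, 3, 4, 5, 6}) = 7
G(16) = mex({0, 2, 3, 5, 6, 7}) = 1
G(17) = mex({0, 1, 2, 3, 5, 6, 7}) = 4
G(18) = mex({0, 1, 2, 4, 5, 6}) = 3
G(19) = mex({0, 1, 3, 4, 5, 7}) = 2
G(20) = mex({0, 2, 3, 4, 5, 6, 7}) = 1
G(21) = mex({0, 1, 2, 3, 5, 6, 7}) = 4
G(22) = mex({0, 1, 2, 3, 4, 5, 7}) = 6
G(23) = mex({0, 1, 2, 3, 4, 5, 6}) = 7
G(24) = mex({0, 1, 2, 3, 5, 6, 7}) = 4
G(25) = mex({0, 2, 3, 4, 6, 7}) = 1
G(26) = mex({0, 1, 3, 4, 5, 6, 7}) = 2
G(27) = mex({0, 1, 2, 3, 4, 5, 6, 7}) = 8
G(28) = mex({0, 1, 2, 3, 4, 6, 7, 8}) = 5
G(29) = mex({0, 1, 2, 3, 5, 6, 7, 8, 9}) = 4
G(30) = mex({0, 1, 2, 3, 4, 5, 6, 9, 10}) = 7
G(31) = mex({0, 1, 3, 4, 5, 7, 10, 11}) = 2
G(32) = mex({0, 2, 3, 4, 5, 6, 7, 9, 11}) = 1
G(33) = mex({0, 1, 2, 3, 4, 5, 6, 7, 9, 12}) = 8
G(34) = mex({0, 1, 2, 3, 4, 5, 7, 8, 11, 12}) = 6
G(35) = mex({0, 1, 2, 3, 4, 5, 6, 8, 9, 10, 11}) = 7
G(36) = mex({0, 1, 2, 3, 5, 6, 7, 9, 10}) = 4
G(37) = mex({0, 2, 3, 4, 6, 7, 9, 10, 11, 12}) = 1
G(38) = mex({0, 1, 3, 4, 5, 6, 7, 9, 10, 11, 12}) = 2
G(39) = mex({0, 1, 2, 4, 5, 6, 7, 9, 10, 12, 14}) = 3
G(40) = mex({0, 2, 3, 4, 6, 7, 11, 12, 14}) = 1
G(41) = mex({0, 1, 2, 3, 5, 6, 7, 9, 10, 11, 12}) = 4
G(42) = mex({0, 1, 2, 3, 4, 5, 6, 9, 10}) = 7
G(43) = mex({0, 1, 3, 4, 5, 7, 9, 10, 12, 15}) = 2
G(44) = mex({0, 2, 3, 4, 5, 6, 7, 9, 10, 12, 15}) = 1
G(45) = mex({0, 1, 2, 3, 4, 5, 6, 7, 9, 10, 12, 14}) = 8
G(46) = mex({0, 1, 3, 4, 5, 7, 8, 11, 12, 14}) = 2
G(47) = mex({0, 1, 2, 3, 4, 5, 6, 8, 9, 10, 11, 12}) = 7
G(48) = mex({0, 1, 2, 3, 5, 6, 7, 9, 10}) = 4
G(49) = mex({0, 2, 3, 4, 6, 7, 9, 10, 11, 12, 15}) = 1
G(50) = mex({0, 1, 4, 5, 6, 7, 9, 11, 12, 14, 15}) = 2
G(51) = mex({0, 1, 2, 3, 4, 5, 6, 7, 9, 12, 14, 15}) = 8
G(52) = mex({0, 2, 3, 4, 5, 6, 7, 8, 11, 12, 15}) = 1
G(53) = mex({0, 1, 2, 3, 5, 6, 7, 8, 9, 10, 11, 12}) = 4
G(54) = mex({0, 1, 2, 3, 4, 5, 6, 9, 10}) = 7
G(55) = mex({0, 1, 3, 4, 5, 7, 9, 10, 11, 12}) = 2
Therefore G(55) = 2.

2


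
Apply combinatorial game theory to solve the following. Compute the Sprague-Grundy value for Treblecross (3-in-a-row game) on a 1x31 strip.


Treblecross: place X on empty cells; 3-in-a-row wins.
Playing within two cells of an existing X lets the opponent win at once, so sensible play treats the cells i-2..i+2 around each X as dead. The player left with no safe cell loses, so this is a normal-play take-away game on strips of safe cells.
Placing X at cell i (0-indexed) of a strip of k safe cells leaves independent strips of sizes max(0, i-2) and max(0, k-i-3). Hence G(k) = mex{ G(max(0,i-2)) XOR G(max(0,k-i-3)) : 0 <= i < k }, with G(0) = 0.
G(1): splits (0,0):0^0=0 -> mex({0}) = 1
G(2): splits (0,0):0^0=0 -> mex({0}) = 1
G(3): splits (0,0):0^0=0 -> mex({0}) = 1
G(4): splits (0,1):0^1=1 (0,0):0^0=0 -> mex({0, 1}) = 2
G(5): splits (0,2):0^1=1 (0,1):0^1=1 (0,0):0^0=0 -> mex({0, 1}) = 2
G(6) = mex({1}) = 0
G(7) = mex({0, 1, 2}) = 3
G(8) = mex({0, 1, 2}) = 3
G(9) = mex({0, 2}) = 1
G(10) = mex({0, 2, 3}) = 1
G(11) = mex({0, 3}) = 1
G(12) = mex({1, 3}) = 0
G(13) = mex({0, 1, 2, 3}) = 4
G(14) = mex({0, 1, 2}) = 3
G(15) = mex({0, 1, 2}) = 3
G(16) = mex({0, 1, 2, 4}) = 3
G(17) = mex({0, 1, 3, 4}) = 2
G(18) = mex({0, 1, 3, 4}) = 2
G(19) = mex({0, 1, 3, 5}) = 2
G(20) = mex({0, 1, 2, 3, 5}) = 4
G(21) = mex({0, 1, 2, 3, 5}) = 4
G(22) = mex({1, 2, 6}) = 0
G(23) = mex({0, 1, 2, 3, 4, 6}) = 5
G(24) = mex({0, 1, 2, 3, 4}) = 5
G(25) = mex({0, 1, 3, 4, 7}) = 2
G(26) = mex({0, 1, 3, 4, 5, 7}) = 2
G(27) = mex({0, 1, 3, 5}) = 2
G(28) = mex({0, 1, 2, 5}) = 3
G(29) = mex({0, 1, 2, 4, 5, 6}) = 3
G(30) = mex({1, 2, 4, 6}) = 0
G(31) = mex({0, 1, 2, 3, 4, 6}) = 5
Therefore G(31) = 5.

5


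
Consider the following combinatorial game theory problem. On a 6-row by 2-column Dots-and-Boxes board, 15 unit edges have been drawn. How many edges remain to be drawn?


Grid: 6 x 2 boxes, i.e. 7 rows and 3 columns of dots.
Horizontal edges: (rows + 1) * cols = 7 * 2 = 14
Vertical edges: rows * (cols + 1) = 6 * 3 = 18
Total edges: 14 + 18 = 32
Edges drawn: 15
Remaining: 32 - 15 = 17

17


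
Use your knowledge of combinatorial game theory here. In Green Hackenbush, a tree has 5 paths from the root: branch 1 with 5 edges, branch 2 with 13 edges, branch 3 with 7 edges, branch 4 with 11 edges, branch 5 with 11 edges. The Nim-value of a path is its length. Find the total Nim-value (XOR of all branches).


The tree has 5 branches from the ground vertex.
In Green Hackenbush, the Nim-value of a simple path of length k is k.
Branch 1: length 5, Nim-value = 5
Branch 2: length 13, Nim-value = 13
Branch 3: length 7, Nim-value = 7
Branch 4: length 11, Nim-value = 11
Branch 5: length 11, Nim-value = 11
Total Nim-value = XOR of all branch values:
0 XOR 5 = 5
5 XOR 13 = 8
8 XOR 7 = 15
15 XOR 11 = 4
4 XOR 11 = 15
Nim-value of the tree = 15

15


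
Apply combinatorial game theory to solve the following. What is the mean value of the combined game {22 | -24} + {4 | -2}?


G1 = {22 | -24}, G2 = {4 | -2}
Each is a switch {a | b} with numbers a > b; its mean value is (a + b)/2, and mean value is additive over game sums: m(G1 + G2) = m(G1) + m(G2).
Mean of G1 = (22 + (-24))/2 = -2/2 = -1
Mean of G2 = (4 + (-2))/2 = 2/2 = 1
Mean of G1 + G2 = -1 + 1 = 0

0


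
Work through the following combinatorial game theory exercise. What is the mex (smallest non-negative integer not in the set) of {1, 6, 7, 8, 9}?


Set = {1, 6, 7, 8, 9}
0 is NOT in the set. This is the mex.
mex = 0

0


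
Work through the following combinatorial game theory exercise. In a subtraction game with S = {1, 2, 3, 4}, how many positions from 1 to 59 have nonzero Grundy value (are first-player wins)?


Subtraction set S = {1, 2, 3, 4}, so G(n) = n mod 5.
G(n) = 0 when n is a multiple of 5.
Multiples of 5 in [1, 59]: 11
N-positions (nonzero Grundy) = 59 - 11 = 48

48


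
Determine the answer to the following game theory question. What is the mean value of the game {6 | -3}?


Game = {6 | -3}, a switch {a | b} with numbers a > b.
Its thermograph has left wall a - t and right wall b + t, which meet at t = (a - b)/2, where both equal (a + b)/2. So the mast (mean value) is at (a + b)/2.
Mean = (6 + (-3))/2 = 3/2 = 3/2

3/2


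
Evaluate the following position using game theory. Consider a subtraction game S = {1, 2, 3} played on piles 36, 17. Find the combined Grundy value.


Subtraction set: {1, 2, 3}
For this subtraction set, G(n) = n mod 4 (period = max + 1 = 4).
Pile 1 (size 36): G(36) = 36 mod 4 = 0
Pile 2 (size 17): G(17) = 17 mod 4 = 1
Total Grundy value = XOR of all: 0 XOR 1 = 1

1


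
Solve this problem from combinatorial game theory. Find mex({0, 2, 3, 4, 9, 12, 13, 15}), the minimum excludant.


Set = {0, 2, 3, 4, 9, 12, 13, 15}
0 is in the set.
1 is NOT in the set. This is the mex.
mex = 1

1


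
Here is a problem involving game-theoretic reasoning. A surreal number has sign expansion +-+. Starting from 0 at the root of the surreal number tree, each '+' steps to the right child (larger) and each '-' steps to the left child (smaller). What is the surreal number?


Sign expansion: +-+
Rule: track bounds (lo, hi), initially (-inf, +inf). On '+', the current value becomes lo and we move to the simplest number in (value, hi): value + 1 if hi = +inf, otherwise the midpoint (value + hi)/2. On '-', the current value becomes hi and we move to value - 1 if lo = -inf, otherwise the midpoint (lo + value)/2.
Start at 0.
Step 1: sign = +, move right. Bounds: (0, +inf). Value = 1
Step 2: sign = -, move left. Bounds: (0, 1). Value = 1/2
Step 3: sign = +, move right. Bounds: (1/2, 1). Value = 3/4
The surreal number with sign expansion +-+ is 3/4.

3/4


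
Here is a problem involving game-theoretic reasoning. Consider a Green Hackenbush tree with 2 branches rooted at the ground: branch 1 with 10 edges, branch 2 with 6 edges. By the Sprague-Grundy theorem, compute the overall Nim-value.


The tree has 2 branches from the ground vertex.
In Green Hackenbush, the Nim-value of a simple path of length k is k.
Branch 1: length 10, Nim-value = 10
Branch 2: length 6, Nim-value = 6
Total Nim-value = XOR of all branch values:
0 XOR 10 = 10
10 XOR 6 = 12
Nim-value of the tree = 12

12


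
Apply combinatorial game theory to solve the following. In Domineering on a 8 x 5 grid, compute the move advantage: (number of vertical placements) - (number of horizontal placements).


Board is 8 x 5 (rows x cols).
Left (vertical) placements: (rows-1) * cols = 7 * 5 = 35
Right (horizontal) placements: rows * (cols-1) = 8 * 4 = 32
Advantage = Left - Right = 35 - 32 = 3

3


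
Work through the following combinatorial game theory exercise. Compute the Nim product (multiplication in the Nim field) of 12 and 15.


Nim multiplication is bilinear over XOR: (u XOR v) * w = (u*w) XOR (v*w).
So we split each operand into its bit components and XOR the pairwise Nim products.
12 = 4 + 8 (as XOR of powers of 2).
15 = 1 + 2 + 4 + 8 (as XOR of powers of 2).
Using the standard Nim-product table on single bits:
  2*2 = 3,   2*4 = 8,   2*8 = 12,
  4*4 = 6,   4*8 = 11,  8*8 = 13,
and  1*x = x (identity), k*l = l*k (commutative).
Pairwise Nim products:
  4 * 1 = 4
  4 * 2 = 8
  4 * 4 = 6
  4 * 8 = 11
  8 * 1 = 8
  8 * 2 = 12
  8 * 4 = 11
  8 * 8 = 13
XOR them: 4 XOR 8 XOR 6 XOR 11 XOR 8 XOR 12 XOR 11 XOR 13 = 3.
Result: 12 * 15 = 3 (in Nim).

3


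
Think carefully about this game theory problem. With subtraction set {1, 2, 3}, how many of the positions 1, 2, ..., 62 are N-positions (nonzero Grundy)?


Subtraction set S = {1, 2, 3}, so G(n) = n mod 4.
G(n) = 0 when n is a multiple of 4.
Multiples of 4 in [1, 62]: 15
N-positions (nonzero Grundy) = 62 - 15 = 47

47


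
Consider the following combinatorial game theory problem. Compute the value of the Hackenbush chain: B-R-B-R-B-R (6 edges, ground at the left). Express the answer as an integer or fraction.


Edges (from ground): B-R-B-R-B-R
By Berlekamp's sign-expansion rule, a Blue-Red Hackenbush stalk has the value of the surreal number whose sign sequence is the edge sequence with B -> + and R -> -.
Sign sequence: +-+-+-
Trace the sign expansion in the surreal number tree, starting from 0:
Edge 1: B (sign +) -> bounds (0, +inf), value = 1
Edge 2: R (sign -) -> bounds (0, 1), value = 1/2
Edge 3: B (sign +) -> bounds (1/2, 1), value = 3/4
Edge 4: R (sign -) -> bounds (1/2, 3/4), value = 5/8
Edge 5: B (sign +) -> bounds (5/8, 3/4), value = 11/16
Edge 6: R (sign -) -> bounds (5/8, 11/16), value = 21/32
Game value = 21/32

21/32


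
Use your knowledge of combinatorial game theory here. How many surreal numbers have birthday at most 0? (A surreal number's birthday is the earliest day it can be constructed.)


Day 0: {|} = 0 is born. Count = 1.
Day n: the number of surreal numbers born by day n is 2^(n+1) - 1.
By day 0: 2^1 - 1 = 1
By day 0: 1 surreal numbers.

1


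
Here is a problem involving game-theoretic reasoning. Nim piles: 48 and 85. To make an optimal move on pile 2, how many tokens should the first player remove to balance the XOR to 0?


Piles: 48 and 85
Current XOR: 48 XOR 85 = 101 (non-zero, so this is an N-position).
To make the XOR zero, we need to find a move that balances the piles.
For pile 2 (size 85): target = 85 XOR 101 = 48
We reduce pile 2 from 85 to 48.
Tokens removed: 85 - 48 = 37
Verification: 48 XOR 48 = 0

37


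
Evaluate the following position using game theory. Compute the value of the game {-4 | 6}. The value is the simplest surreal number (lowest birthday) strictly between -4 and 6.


Left options: {-4}, max = -4
Right options: {6}, min = 6
All options are numbers and max(Left) < min(Right), so by the simplicity theorem the value is the simplest (earliest-born) number strictly between -4 and 6.
Integers -3 through 5 all lie strictly between -4 and 6.
Among integers, the simplest (lowest birthday = smallest |n|; 0 is born on day 0, +-n on day n) is 0.
No non-integer in the interval can be simpler: if x is a non-integer in the interval, then floor(x) or ceil(x) also lies in the interval (the interval contains an integer), and both are proper prefixes of x's sign expansion, i.e. born earlier. So the game value is 0.
Game value = 0

0


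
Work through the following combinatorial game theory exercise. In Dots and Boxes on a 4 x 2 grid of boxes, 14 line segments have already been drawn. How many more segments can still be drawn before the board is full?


Grid: 4 x 2 boxes, i.e. 5 rows and 3 columns of dots.
Horizontal edges: (rows + 1) * cols = 5 * 2 = 10
Vertical edges: rows * (cols + 1) = 4 * 3 = 12
Total edges: 10 + 12 = 22
Edges drawn: 14
Remaining: 22 - 14 = 8

8


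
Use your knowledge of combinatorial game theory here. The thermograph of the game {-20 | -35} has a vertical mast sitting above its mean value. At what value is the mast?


Game = {-20 | -35}, a switch {a | b} with numbers a > b.
Its thermograph has left wall a - t and right wall b + t, which meet at t = (a - b)/2, where both equal (a + b)/2. So the mast (mean value) is at (a + b)/2.
Mean = (-20 + (-35))/2 = -55/2 = -55/2

-55/2


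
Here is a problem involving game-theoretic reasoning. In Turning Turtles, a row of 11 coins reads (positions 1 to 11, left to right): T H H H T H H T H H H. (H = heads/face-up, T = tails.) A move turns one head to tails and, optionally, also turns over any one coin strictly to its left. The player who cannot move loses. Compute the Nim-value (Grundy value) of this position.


Coins: T H H H T H H T H H H
Key fact: a single head at position k behaves exactly like a Nim heap of size k (turning it to T and optionally flipping a coin at j < k corresponds to moving the heap from k to j, or to 0), and heads combine as a disjunctive sum (two heads at the same place would cancel, matching j XOR j = 0). So the Nim-value is the XOR of the 1-indexed positions of the heads.
Face-up positions (1-indexed): [2, 3, 4, 6, 7, 9, 10, 11]
XOR 0 with 2: 0 XOR 2 = 2
XOR 2 with 3: 2 XOR 3 = 1
XOR 1 with 4: 1 XOR 4 = 5
XOR 5 with 6: 5 XOR 6 = 3
XOR 3 with 7: 3 XOR 7 = 4
XOR 4 with 9: 4 XOR 9 = 13
XOR 13 with 10: 13 XOR 10 = 7
XOR 7 with 11: 7 XOR 11 = 12
Nim-value = 12

12


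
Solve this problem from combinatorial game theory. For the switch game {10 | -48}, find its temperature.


The game is {10 | -48}, a switch {a | b} with numbers a > b.
Cooling {a | b} by t gives {a - t | b + t}, which stops being hot when a - t = b + t, i.e. at t = (a - b)/2. So the temperature of a switch is (a - b)/2.
Temperature = (Left option - Right option) / 2
= (10 - (-48)) / 2
= 58 / 2
= 29

29


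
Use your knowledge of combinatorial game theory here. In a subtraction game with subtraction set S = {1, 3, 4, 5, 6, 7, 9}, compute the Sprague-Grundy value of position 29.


The subtraction set is S = {1, 3, 4, 5, 6, 7, 9}.
G(k) = mex{ G(k - s) : s in S, s <= k }. We compute iteratively: G(0) = 0.
G(1) = mex({0}) = 1
G(2) = mex({1}) = 0
G(3) = mex({0}) = 1
G(4) = mex({0, 1}) = 2
G(5) = mex({0, 1, 2}) = 3
G(6) = mex({0, 1, 3}) = 2
G(7) = mex({0, 1, 2}) = 3
G(8) = mex({0, 1, 2, 3}) = 4
G(9) = mex({0, 1, 2, 3, 4}) = 5
G(10) = mex({1, 2, 3, 5}) = 0
G(11) = mex({0, 2, 3, 4}) = 1
G(12) = mex({1, 2, 3, 4, 5}) = 0
G(13) = mex({0, 2, 3, 4, 5}) = 1
G(14) = mex({0, 1, 3, 4, 5}) = 2
G(15) = mex({0, 1, 2, 4, 5}) = 3
G(16) = mex({0, 1, 3, 5}) = 2
G(17) = mex({0, 1, 2, 4}) = 3
G(18) = mex({0, 1, 2, 3, 5}) = 4
Observe that G(10)..G(18) = 0, 1, 0, 1, 2, 3, 2, 3, 4 repeats G(0)..G(8) = 0, 1, 0, 1, 2, 3, 2, 3, 4.
For k >= max(S) = 9, G(k) is determined by the previous 9 values G(k-9)..G(k-1); a window of 9 consecutive values has recurred shifted by 10, so by induction G(k + 10) = G(k) for all k >= 0: the sequence is periodic from the start with period 10.
One period: G(0..9) = 0, 1, 0, 1, 2, 3, 2, 3, 4, 5.
29 mod 10 = 9, so G(29) = G(9) = 5.

5


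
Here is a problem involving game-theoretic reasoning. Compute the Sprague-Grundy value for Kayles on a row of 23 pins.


Kayles: a move removes 1 or 2 adjacent pins from a contiguous row.
Removing pins from a row of k leaves two independent rows (a, b) with a + b = k - 1 (one pin) or a + b = k - 2 (two pins); an end removal gives a = 0.
By Sprague-Grundy, G(k) = mex{ G(a) XOR G(b) } over all these splits. G(0) = 0.
G(1): splits (0,0):0^0=0 -> mex({0}) = 1
G(2): splits (0,1):0^1=1 (0,0):0^0=0 -> mex({0, 1}) = 2
G(3): splits (0,2):0^2=2 (1,1):1^1=0 (0,1):0^1=1 -> mex({0, 1, 2}) = 3
G(4): splits (0,3):0^3=3 (1,2):1^2=3 (0,2):0^2=2 (1,1):1^1=0 -> mex({0, 2, 3}) = 1
G(5): splits (0,4):0^1=1 (1,3):1^3=2 (2,2):2^2=0 (0,3):0^3=3 (1,2):1^2=3 -> mex({0, 1, 2, 3}) = 4
G(6) = mex({0, 1, 2, 4}) = 3
G(7) = mex({0, 1, 3, 4, 5}) = 2
G(8) = mex({0, 2, 3, 5, 6}) = 1
G(9) = mex({0, 1, 2, 3, 6, 7}) = 4
G(10) = mex({0, 1, 3, 4, 5, 7}) = 2
G(11) = mex({0, 1, 2, 3, 4, 5}) = 6
G(12) = mex({0, 1, 2, 3, 5, 6, 7}) = 4
G(13) = mex({0, 2, 3, 4, 6, 7}) = 1
G(14) = mex({0, 1, 4, 5, 6, 7}) = 2
G(15) = mex({0, 1, 2, 3, 4, 5, 6}) = 7
G(16) = mex({0, 2, 3, 5, 6, 7}) = 1
G(17) = mex({0, 1, 2, 3, 5, 6, 7}) = 4
G(18) = mex({0, 1, 2, 4, 5, 6}) = 3
G(19) = mex({0, 1, 3, 4, 5, 7}) = 2
G(20) = mex({0, 2, 3, 4, 5, 6, 7}) = 1
G(21) = mex({0, 1, 2, 3, 5, 6, 7}) = 4
G(22) = mex({0, 1, 2, 3, 4, 5, 7}) = 6
G(23) = mex({0, 1, 2, 3, 4, 5, 6}) = 7
Therefore G(23) = 7.

7


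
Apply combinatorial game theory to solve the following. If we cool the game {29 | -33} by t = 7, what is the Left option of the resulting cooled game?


Original game: {29 | -33} (a switch {a | b} with a > b).
Cooling by t (for t below the temperature (a - b)/2 = 31) taxes each move by t: {a | b} cooled by t is {a - t | b + t}.
Cooling amount: t = 7
Cooled Left option: 29 - 7 = 22
Cooled Right option: -33 + 7 = -26
Cooled game: {22 | -26}
Left option = 22

22


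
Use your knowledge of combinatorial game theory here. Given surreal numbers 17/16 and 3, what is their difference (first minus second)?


x = 17/16, y = 3
Converting to common denominator: 16
x = 17/16, y = 48/16
x - y = 17/16 - 3 = -31/16

-31/16


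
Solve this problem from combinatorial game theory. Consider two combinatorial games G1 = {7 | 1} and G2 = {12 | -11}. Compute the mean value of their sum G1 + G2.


G1 = {7 | 1}, G2 = {12 | -11}
Each is a switch {a | b} with numbers a > b; its mean value is (a + b)/2, and mean value is additive over game sums: m(G1 + G2) = m(G1) + m(G2).
Mean of G1 = (7 + (1))/2 = 8/2 = 4
Mean of G2 = (12 + (-11))/2 = 1/2 = 1/2
Mean of G1 + G2 = 4 + 1/2 = 9/2

9/2


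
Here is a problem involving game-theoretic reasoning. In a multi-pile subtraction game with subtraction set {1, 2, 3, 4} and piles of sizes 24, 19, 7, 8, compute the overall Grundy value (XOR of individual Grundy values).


Subtraction set: {1, 2, 3, 4}
For this subtraction set, G(n) = n mod 5 (period = max + 1 = 5).
Pile 1 (size 24): G(24) = 24 mod 5 = 4
Pile 2 (size 19): G(19) = 19 mod 5 = 4
Pile 3 (size 7): G(7) = 7 mod 5 = 2
Pile 4 (size 8): G(8) = 8 mod 5 = 3
Total Grundy value = XOR of all: 4 XOR 4 XOR 2 XOR 3 = 1

1


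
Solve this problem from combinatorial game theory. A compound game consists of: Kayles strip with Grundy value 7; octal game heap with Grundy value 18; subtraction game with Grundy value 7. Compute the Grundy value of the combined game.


By the Sprague-Grundy theorem, the Grundy value of a sum of games is the XOR of individual Grundy values.
Kayles strip: Grundy value = 7. Running XOR: 0 XOR 7 = 7
octal game heap: Grundy value = 18. Running XOR: 7 XOR 18 = 21
subtraction game: Grundy value = 7. Running XOR: 21 XOR 7 = 18
The combined Grundy value is 18.

18


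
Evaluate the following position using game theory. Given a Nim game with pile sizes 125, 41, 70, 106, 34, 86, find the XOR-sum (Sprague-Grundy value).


We need the XOR (exclusive or) of all pile sizes.
After XOR-ing pile 1 (size 125): 0 XOR 125 = 125
After XOR-ing pile 2 (size 41): 125 XOR 41 = 84
After XOR-ing pile 3 (size 70): 84 XOR 70 = 18
After XOR-ing pile 4 (size 106): 18 XOR 106 = 120
After XOR-ing pile 5 (size 34): 120 XOR 34 = 90
After XOR-ing pile 6 (size 86): 90 XOR 86 = 12
The Nim-value of this position is 12.

12


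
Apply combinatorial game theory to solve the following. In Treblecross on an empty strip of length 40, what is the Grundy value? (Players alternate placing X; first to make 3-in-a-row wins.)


Treblecross: place X on empty cells; 3-in-a-row wins.
Playing within two cells of an existing X lets the opponent win at once, so sensible play treats the cells i-2..i+2 around each X as dead. The player left with no safe cell loses, so this is a normal-play take-away game on strips of safe cells.
Placing X at cell i (0-indexed) of a strip of k safe cells leaves independent strips of sizes max(0, i-2) and max(0, k-i-3). Hence G(k) = mex{ G(max(0,i-2)) XOR G(max(0,k-i-3)) : 0 <= i < k }, with G(0) = 0.
G(1): splits (0,0):0^0=0 -> mex({0}) = 1
G(2): splits (0,0):0^0=0 -> mex({0}) = 1
G(3): splits (0,0):0^0=0 -> mex({0}) = 1
G(4): splits (0,1):0^1=1 (0,0):0^0=0 -> mex({0, 1}) = 2
G(5): splits (0,2):0^1=1 (0,1):0^1=1 (0,0):0^0=0 -> mex({0, 1}) = 2
G(6) = mex({1}) = 0
G(7) = mex({0, 1, 2}) = 3
G(8) = mex({0, 1, 2}) = 3
G(9) = mex({0, 2}) = 1
G(10) = mex({0, 2, 3}) = 1
G(11) = mex({0, 3}) = 1
G(12) = mex({1, 3}) = 0
G(13) = mex({0, 1, 2, 3}) = 4
G(14) = mex({0, 1, 2}) = 3
G(15) = mex({0, 1, 2}) = 3
G(16) = mex({0, 1, 2, 4}) = 3
G(17) = mex({0, 1, 3, 4}) = 2
G(18) = mex({0, 1, 3, 4}) = 2
G(19) = mex({0, 1, 3, 5}) = 2
G(20) = mex({0, 1, 2, 3, 5}) = 4
G(21) = mex({0, 1, 2, 3, 5}) = 4
G(22) = mex({1, 2, 6}) = 0
G(23) = mex({0, 1, 2, 3, 4, 6}) = 5
G(24) = mex({0, 1, 2, 3, 4}) = 5
G(25) = mex({0, 1, 3, 4, 7}) = 2
G(26) = mex({0, 1, 3, 4, 5, 7}) = 2
G(27) = mex({0, 1, 3, 5}) = 2
G(28) = mex({0, 1, 2, 5}) = 3
G(29) = mex({0, 1, 2, 4, 5, 6}) = 3
G(30) = mex({1, 2, 4, 6}) = 0
G(31) = mex({0, 1, 2, 3, 4, 6}) = 5
G(32) = mex({1, 2, 3, 4, 7}) = 0
G(33) = mex({0, 3, 7}) = 1
G(34) = mex({0, 2, 3, 5, 7}) = 1
G(35) = mex({0, 2, 3, 5, 6}) = 1
G(36) = mex({0, 1, 2, 5, 6}) = 3
G(37) = mex({0, 1, 2, 4, 5, 6}) = 3
G(38) = mex({0, 1, 2, 4}) = 3
G(39) = mex({0, 1, 2, 3, 4, 7}) = 5
G(40) = mex({0, 1, 2, 3, 4, 5, 7}) = 6
Therefore G(40) = 6.

6


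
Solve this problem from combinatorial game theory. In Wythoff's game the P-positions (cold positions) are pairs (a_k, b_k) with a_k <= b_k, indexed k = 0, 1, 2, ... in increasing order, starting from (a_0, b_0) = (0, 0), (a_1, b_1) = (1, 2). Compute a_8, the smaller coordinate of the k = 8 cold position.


By Wythoff's theorem, a_k = floor(k * phi) and b_k = floor(k * phi^2) = a_k + k, where phi = (1 + sqrt(5))/2 is the golden ratio.
phi = (1 + sqrt(5))/2 = 1.618034
k = 8
k * phi = 8 * 1.618034 = 12.944272
a_8 = floor(k * phi) = 12

12


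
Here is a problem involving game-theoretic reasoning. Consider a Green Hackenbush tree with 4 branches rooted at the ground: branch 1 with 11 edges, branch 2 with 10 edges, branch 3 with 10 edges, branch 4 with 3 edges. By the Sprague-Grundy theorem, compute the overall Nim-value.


The tree has 4 branches from the ground vertex.
In Green Hackenbush, the Nim-value of a simple path of length k is k.
Branch 1: length 11, Nim-value = 11
Branch 2: length 10, Nim-value = 10
Branch 3: length 10, Nim-value = 10
Branch 4: length 3, Nim-value = 3
Total Nim-value = XOR of all branch values:
0 XOR 11 = 11
11 XOR 10 = 1
1 XOR 10 = 11
11 XOR 3 = 8
Nim-value of the tree = 8

8


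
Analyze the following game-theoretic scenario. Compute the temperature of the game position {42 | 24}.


The game is {42 | 24}, a switch {a | b} with numbers a > b.
Cooling {a | b} by t gives {a - t | b + t}, which stops being hot when a - t = b + t, i.e. at t = (a - b)/2. So the temperature of a switch is (a - b)/2.
Temperature = (Left option - Right option) / 2
= (42 - (24)) / 2
= 18 / 2
= 9

9


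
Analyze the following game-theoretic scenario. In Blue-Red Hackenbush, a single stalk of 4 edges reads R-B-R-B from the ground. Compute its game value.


Edges (from ground): R-B-R-B
By Berlekamp's sign-expansion rule, a Blue-Red Hackenbush stalk has the value of the surreal number whose sign sequence is the edge sequence with B -> + and R -> -.
Sign sequence: -+-+
Trace the sign expansion in the surreal number tree, starting from 0:
Edge 1: R (sign -) -> bounds (-inf, 0), value = -1
Edge 2: B (sign +) -> bounds (-1, 0), value = -1/2
Edge 3: R (sign -) -> bounds (-1, -1/2), value = -3/4
Edge 4: B (sign +) -> bounds (-3/4, -1/2), value = -5/8
Game value = -5/8

-5/8


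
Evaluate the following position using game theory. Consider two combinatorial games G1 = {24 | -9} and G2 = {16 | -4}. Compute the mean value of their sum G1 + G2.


G1 = {24 | -9}, G2 = {16 | -4}
Each is a switch {a | b} with numbers a > b; its mean value is (a + b)/2, and mean value is additive over game sums: m(G1 + G2) = m(G1) + m(G2).
Mean of G1 = (24 + (-9))/2 = 15/2 = 15/2
Mean of G2 = (16 + (-4))/2 = 12/2 = 6
Mean of G1 + G2 = 15/2 + 6 = 27/2

27/2


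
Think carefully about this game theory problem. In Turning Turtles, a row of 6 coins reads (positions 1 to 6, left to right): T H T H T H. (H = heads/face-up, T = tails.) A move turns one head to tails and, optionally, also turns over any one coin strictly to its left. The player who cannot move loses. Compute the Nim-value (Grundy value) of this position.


Coins: T H T H T H
Key fact: a single head at position k behaves exactly like a Nim heap of size k (turning it to T and optionally flipping a coin at j < k corresponds to moving the heap from k to j, or to 0), and heads combine as a disjunctive sum (two heads at the same place would cancel, matching j XOR j = 0). So the Nim-value is the XOR of the 1-indexed positions of the heads.
Face-up positions (1-indexed): [2, 4, 6]
XOR 0 with 2: 0 XOR 2 = 2
XOR 2 with 4: 2 XOR 4 = 6
XOR 6 with 6: 6 XOR 6 = 0
Nim-value = 0

0


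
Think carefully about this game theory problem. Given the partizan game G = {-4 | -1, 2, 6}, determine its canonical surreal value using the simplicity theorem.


Left options: {-4}, max = -4
Right options: {-1, 2, 6}, min = -1
All options are numbers and max(Left) < min(Right), so by the simplicity theorem the value is the simplest (earliest-born) number strictly between -4 and -1.
Integers -3 through -2 all lie strictly between -4 and -1.
Among integers, the simplest (lowest birthday = smallest |n|; 0 is born on day 0, +-n on day n) is -2.
No non-integer in the interval can be simpler: if x is a non-integer in the interval, then floor(x) or ceil(x) also lies in the interval (the interval contains an integer), and both are proper prefixes of x's sign expansion, i.e. born earlier. So the game value is -2.
Game value = -2

-2


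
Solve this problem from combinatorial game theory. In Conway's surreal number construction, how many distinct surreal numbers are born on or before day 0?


Day 0: {|} = 0 is born. Count = 1.
Day n: the number of surreal numbers born by day n is 2^(n+1) - 1.
By day 0: 2^1 - 1 = 1
By day 0: 1 surreal numbers.

1


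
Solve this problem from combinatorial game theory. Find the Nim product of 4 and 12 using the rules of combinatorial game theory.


Nim multiplication is bilinear over XOR: (u XOR v) * w = (u*w) XOR (v*w).
So we split each operand into its bit components and XOR the pairwise Nim products.
4 = 4 (as XOR of powers of 2).
12 = 4 + 8 (as XOR of powers of 2).
Using the standard Nim-product table on single bits:
  2*2 = 3,   2*4 = 8,   2*8 = 12,
  4*4 = 6,   4*8 = 11,  8*8 = 13,
and  1*x = x (identity), k*l = l*k (commutative).
Pairwise Nim products:
  4 * 4 = 6
  4 * 8 = 11
XOR them: 6 XOR 11 = 13.
Result: 4 * 12 = 13 (in Nim).

13


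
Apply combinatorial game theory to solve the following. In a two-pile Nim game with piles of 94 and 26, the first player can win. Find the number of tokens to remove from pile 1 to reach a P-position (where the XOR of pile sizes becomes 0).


Piles: 94 and 26
Current XOR: 94 XOR 26 = 68 (non-zero, so this is an N-position).
To make the XOR zero, we need to find a move that balances the piles.
For pile 1 (size 94): target = 94 XOR 68 = 26
We reduce pile 1 from 94 to 26.
Tokens removed: 94 - 26 = 68
Verification: 26 XOR 26 = 0

68


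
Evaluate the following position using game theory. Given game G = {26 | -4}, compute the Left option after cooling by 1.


Original game: {26 | -4} (a switch {a | b} with a > b).
Cooling by t (for t below the temperature (a - b)/2 = 15) taxes each move by t: {a | b} cooled by t is {a - t | b + t}.
Cooling amount: t = 1
Cooled Left option: 26 - 1 = 25
Cooled Right option: -4 + 1 = -3
Cooled game: {25 | -3}
Left option = 25

25


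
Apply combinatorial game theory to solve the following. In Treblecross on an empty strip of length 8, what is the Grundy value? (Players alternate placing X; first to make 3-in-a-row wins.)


Treblecross: place X on empty cells; 3-in-a-row wins.
Playing within two cells of an existing X lets the opponent win at once, so sensible play treats the cells i-2..i+2 around each X as dead. The player left with no safe cell loses, so this is a normal-play take-away game on strips of safe cells.
Placing X at cell i (0-indexed) of a strip of k safe cells leaves independent strips of sizes max(0, i-2) and max(0, k-i-3). Hence G(k) = mex{ G(max(0,i-2)) XOR G(max(0,k-i-3)) : 0 <= i < k }, with G(0) = 0.
G(1): splits (0,0):0^0=0 -> mex({0}) = 1
G(2): splits (0,0):0^0=0 -> mex({0}) = 1
G(3): splits (0,0):0^0=0 -> mex({0}) = 1
G(4): splits (0,1):0^1=1 (0,0):0^0=0 -> mex({0, 1}) = 2
G(5): splits (0,2):0^1=1 (0,1):0^1=1 (0,0):0^0=0 -> mex({0, 1}) = 2
G(6) = mex({1}) = 0
G(7) = mex({0, 1, 2}) = 3
G(8) = mex({0, 1, 2}) = 3
Therefore G(8) = 3.

3


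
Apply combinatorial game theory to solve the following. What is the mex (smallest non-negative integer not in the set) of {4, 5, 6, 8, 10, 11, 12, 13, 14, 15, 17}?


Set = {4, 5, 6, 8, 10, 11, 12, 13, 14, 15, 17}
0 is NOT in the set. This is the mex.
mex = 0

0


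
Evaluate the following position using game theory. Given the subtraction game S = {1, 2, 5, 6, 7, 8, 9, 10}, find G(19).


The subtraction set is S = {1, 2, 5, 6, 7, 8, 9, 10}.
G(k) = mex{ G(k - s) : s in S, s <= k }. We compute iteratively: G(0) = 0.
G(1) = mex({0}) = 1
G(2) = mex({0, 1}) = 2
G(3) = mex({1, 2}) = 0
G(4) = mex({0, 2}) = 1
G(5) = mex({0, 1}) = 2
G(6) = mex({0, 1, 2}) = 3
G(7) = mex({0, 1, 2, 3}) = 4
G(8) = mex({0, 1, 2, 3, 4}) = 5
G(9) = mex({0, 1, 2, 4, 5}) = 3
G(10) = mex({0, 1, 2, 3, 5}) = 4
G(11) = mex({0, 1, 2, 3, 4}) = 5
G(12) = mex({0, 1, 2, 3, 4, 5}) = 6
G(13) = mex({0, 1, 2, 3, 4, 5, 6}) = 7
G(14) = mex({1, 2, 3, 4, 5, 6, 7}) = 0
G(15) = mex({0, 2, 3, 4, 5, 7}) = 1
G(16) = mex({0, 1, 3, 4, 5}) = 2
G(17) = mex({1, 2, 3, 4, 5, 6}) = 0
G(18) = mex({0, 2, 3, 4, 5, 6, 7}) = 1
G(19) = mex({0, 1, 3, 4, 5, 6, 7}) = 2
Therefore G(19) = 2.

2


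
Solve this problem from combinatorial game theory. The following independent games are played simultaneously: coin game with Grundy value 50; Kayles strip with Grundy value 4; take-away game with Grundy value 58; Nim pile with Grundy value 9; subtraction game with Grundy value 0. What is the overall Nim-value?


By the Sprague-Grundy theorem, the Grundy value of a sum of games is the XOR of individual Grundy values.
coin game: Grundy value = 50. Running XOR: 0 XOR 50 = 50
Kayles strip: Grundy value = 4. Running XOR: 50 XOR 4 = 54
take-away game: Grundy value = 58. Running XOR: 54 XOR 58 = 12
Nim pile: Grundy value = 9. Running XOR: 12 XOR 9 = 5
subtraction game: Grundy value = 0. Running XOR: 5 XOR 0 = 5
The combined Grundy value is 5.

5
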